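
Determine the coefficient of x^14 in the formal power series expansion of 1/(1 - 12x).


The geometric series identity gives 1/(1 - c x) = sum_{k>=0} c^k x^k, so the coefficient of x^k is c^k.
Here c = 12 and k = 14.
Computing: 12^14 = 1283918464548864

1283918464548864


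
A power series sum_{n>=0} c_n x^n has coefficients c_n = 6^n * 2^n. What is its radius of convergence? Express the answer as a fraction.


By the root test (Cauchy-Hadamard), the radius is R = 1 / limsup_n |c_n|^(1/n).
Here |c_n|^(1/n) = (6^n * 2^n)^(1/n) = 6 * 2 = 12 for all n.
So R = 1/12 = 1/12.

1/12


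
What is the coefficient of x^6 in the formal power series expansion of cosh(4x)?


The Maclaurin series is cosh(t) = sum_{m>=0} t^(2m) / (2m)!, so substituting t = 4x, only even powers of x are nonzero, with coefficient of x^(2m) equal to 4^(2m) / (2m)!.
For x^6 the coefficient is 4^6/6! = 4096/720 = 256/45.

256/45


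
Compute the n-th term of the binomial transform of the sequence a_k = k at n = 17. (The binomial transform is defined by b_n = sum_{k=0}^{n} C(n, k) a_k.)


With a_k = k, b_n = sum_{k=0}^{n} C(n, k) k. Using k * C(n, k) = n * C(n-1, k-1) gives b_n = n * sum_{k>=1} C(n-1, k-1) = n * 2^(n-1).
For n = 17: 17 * 2^16 = 17 * 65536 = 1114112.

1114112


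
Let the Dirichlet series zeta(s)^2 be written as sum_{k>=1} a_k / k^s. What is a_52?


The Dirichlet convolution of the constant function 1 with itself gives (1 * 1)(k) = sum_{d | k} 1 = d(k), the number of positive divisors of k.
Since zeta(s) = sum_{k>=1} 1/k^s, we have zeta(s)^2 = sum_{k>=1} d(k)/k^s, so a_k = d(k).
For k = 52: the divisors are 1, 2, 4, 13, 26, 52.
Count = 6.

6


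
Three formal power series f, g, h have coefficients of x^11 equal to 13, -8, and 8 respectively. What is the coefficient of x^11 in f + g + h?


Series addition is componentwise:
13 + -8 + 8
= 13

13


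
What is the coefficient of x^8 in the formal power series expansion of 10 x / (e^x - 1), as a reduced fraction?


The exponential generating function for Bernoulli numbers is
x / (e^x - 1) = sum_{k>=0} B_k x^k / k!.
So the coefficient of x^8 in 10 x / (e^x - 1) is 10 B_8 / 8!.
Computing: B_8 = -1/30, 8! = 40320, giving
10 * -1/30 / 40320 = -1/120960.

-1/120960


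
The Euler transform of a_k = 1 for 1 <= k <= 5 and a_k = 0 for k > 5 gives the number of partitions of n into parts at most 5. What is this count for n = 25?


Partitions of 25 into parts at most 5:
Using generating function (1-x)^(-1)(1-x^2)^(-1)...(1-x^5)^(-1),
the coefficient of x^25 = 377

377


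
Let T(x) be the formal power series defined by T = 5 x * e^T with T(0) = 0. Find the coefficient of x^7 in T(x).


Apply the Lagrange inversion formula: if T = 5 x * phi(T) with phi(t) = e^t, then
[x^n] T = 5^n * (1/n) [t^(n-1)] phi(t)^n = 5^n * (1/n) [t^(n-1)] e^(n t) = 5^n * (1/n) * n^(n-1) / (n-1)! = 5^n * n^(n-1) / n!.
When c = 1 this is the Cayley count of rooted labeled trees on n vertices, divided by n!.
For n = 7: 5^7 * 7^6 / 7! = 78125 * 117649/5040 = 262609375/144.

262609375/144


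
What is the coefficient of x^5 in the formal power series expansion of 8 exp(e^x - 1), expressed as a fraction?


exp(e^x - 1) is the exponential generating function for the Bell numbers Bell_k: exp(e^x - 1) = sum_{k>=0} Bell_k x^k / k!.
So the coefficient of x^5 in 8 exp(e^x - 1) is 8 Bell_5 / 5!.
Computing: Bell_5 = 52 and 5! = 120, giving
8 * 52/120 = 52/15.

52/15


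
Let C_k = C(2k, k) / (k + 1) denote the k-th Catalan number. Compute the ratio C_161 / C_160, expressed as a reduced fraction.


Using C_k = (2k)! / (k! (k+1)!), the ratio C_{k+1}/C_k simplifies to
C_{k+1}/C_k = [(2k+2)! / ((k+1)! (k+2)!)] * [k! (k+1)! / (2k)!]
 = (2k+2)(2k+1) / ((k+1)(k+2)) = 2(2k+1) / (k+2).
For k = 160: 2(2*160 + 1) / (160 + 2) = 642/162 = 107/27.

107/27


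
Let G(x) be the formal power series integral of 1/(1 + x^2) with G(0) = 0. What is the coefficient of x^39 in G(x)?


1/(1 + x^2) = sum_{j>=0} (-1)^j x^(2j). Integrating termwise with G(0) = 0:
G(x) = sum_{j>=0} (-1)^j x^(2j+1) / (2j+1) = arctan(x).
Only odd powers are nonzero. For x^39 write 39 = 2*19 + 1, giving
(-1)^19 / 39 = -1/39 = -1/39.

-1/39


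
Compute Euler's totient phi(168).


phi(n) counts integers in [1, n] coprime to n. Using the multiplicative formula phi(n) = n * prod_{p | n} (1 - 1/p):
168 = 2^3 * 3 * 7, so
phi(168) = 168 * (1 - 1/2) * (1 - 1/3) * (1 - 1/7) = 48.

48


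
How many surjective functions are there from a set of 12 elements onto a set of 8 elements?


By inclusion-exclusion on which target elements are missed, the number of surjections from an n-set onto a k-set is
surj(n, k) = sum_{j=0}^{k} (-1)^j C(k, j) (k - j)^n.
Equivalently surj(n, k) = k! * S(n, k), where S(n, k) is the Stirling number of the second kind.
For n = 12, k = 8:
S(12, 8) = 159027, so
surj = 8! * 159027 = 40320 * 159027 = 6411968640.

6411968640


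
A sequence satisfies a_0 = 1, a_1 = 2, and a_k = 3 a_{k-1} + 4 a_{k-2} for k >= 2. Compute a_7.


The characteristic equation is t^2 - 3 t - 4 = 0, with roots r_1 = 4 and r_2 = -1 (so c_1 = r_1 + r_2, c_2 = -r_1 r_2 as required).
One can use the closed form a_n = A r_1^n + B r_2^n, but direct iteration is more reliable:
a_0 = 1, a_1 = 2, a_2 = 10, a_3 = 38, a_4 = 154, a_5 = 614, a_6 = 2458, a_7 = 9830.
So a_7 = 9830.

9830


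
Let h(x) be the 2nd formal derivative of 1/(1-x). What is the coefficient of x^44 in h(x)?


Differentiating 2 times: d^2/dx^2 [1/(1-x)] = 2!/(1-x)^3.
The expansion 1/(1-x)^3 = sum_{k>=0} C(k+2, 2) x^k, so the coefficient of x^n in 2!/(1-x)^3 is 2! * C(n+2, 2).
For n = 44: 2 * C(46, 2) = 2 * 1035 = 2070

2070


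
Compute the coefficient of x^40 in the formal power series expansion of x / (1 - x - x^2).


Let f(x) = sum_{k>=0} a_k x^k. Multiplying f(x) * (1 - x - x^2) = x and matching coefficients gives a_0 = 0, a_1 = 1, and a_k = a_{k-1} + a_{k-2} for k >= 2. These are the Fibonacci numbers F_k.
Iterating from F_0 = 0, F_1 = 1:
F_0=0, F_1=1, F_2=1, F_3=2, F_4=3, F_5=5, F_6=8, F_7=13, F_8=21, F_9=34, ...
F_40 = 102334155.

102334155


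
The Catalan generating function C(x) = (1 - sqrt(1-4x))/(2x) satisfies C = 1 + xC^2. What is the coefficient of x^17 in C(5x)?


Substituting x -> 5x scales the n-th coefficient by 5^n, so [x^17] C(5x) = 5^17 * C_17.
C_17 = C(2*17, 17)/(18) = 2333606220/18 = 129644790.
So 5^17 * 129644790 = 762939453125 * 129644790 = 98911125183105468750.

98911125183105468750


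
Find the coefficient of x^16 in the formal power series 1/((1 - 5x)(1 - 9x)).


By partial fractions or Cauchy convolution:
The coefficient equals sum_{k=0}^{16} 5^k * 9^(16-k).
= 4169104690053361

4169104690053361


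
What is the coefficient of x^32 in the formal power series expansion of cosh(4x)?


The Maclaurin series is cosh(t) = sum_{m>=0} t^(2m) / (2m)!, so substituting t = 4x, only even powers of x are nonzero, with coefficient of x^(2m) equal to 4^(2m) / (2m)!.
For x^32 the coefficient is 4^32/32! = 18446744073709551616/263130836933693530167218012160000000 = 8589934592/122529844256906551386796875.

8589934592/122529844256906551386796875


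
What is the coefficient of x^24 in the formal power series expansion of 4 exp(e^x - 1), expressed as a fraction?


exp(e^x - 1) is the exponential generating function for the Bell numbers Bell_k: exp(e^x - 1) = sum_{k>=0} Bell_k x^k / k!.
So the coefficient of x^24 in 4 exp(e^x - 1) is 4 Bell_24 / 24!.
Computing: Bell_24 = 445958869294805289 and 24! = 620448401733239439360000, giving
4 * 445958869294805289/620448401733239439360000 = 148652956431601763/51704033477769953280000.

148652956431601763/51704033477769953280000


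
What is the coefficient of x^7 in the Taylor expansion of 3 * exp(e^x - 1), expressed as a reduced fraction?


exp(e^x - 1) = sum_{k>=0} Bell_k x^k / k!, where Bell_k is the k-th Bell number.
So the coefficient of x^7 is 3 * Bell_7 / 7!.
Computing: Bell_7 = 877 and 7! = 5040, giving
3 * 877/5040 = 877/1680.

877/1680


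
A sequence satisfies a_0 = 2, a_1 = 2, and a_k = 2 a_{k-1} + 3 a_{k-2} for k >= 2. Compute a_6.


The characteristic equation is t^2 - 2 t - 3 = 0, with roots r_1 = 3 and r_2 = -1 (so c_1 = r_1 + r_2, c_2 = -r_1 r_2 as required).
One can use the closed form a_n = A r_1^n + B r_2^n, but direct iteration is more reliable:
a_0 = 2, a_1 = 2, a_2 = 10, a_3 = 26, a_4 = 82, a_5 = 242, a_6 = 730.
So a_6 = 730.

730


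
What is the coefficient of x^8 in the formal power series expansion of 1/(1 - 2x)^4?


The general identity 1/(1 - c x)^r = sum_{k>=0} c^k C(k + r - 1, r - 1) x^k follows by substituting y = c x into 1/(1 - y)^r = sum_{k>=0} C(k + r - 1, r - 1) y^k.
For c = 2, r = 4, k = 8:
2^8 * C(11, 3) = 256 * 165 = 42240.

42240


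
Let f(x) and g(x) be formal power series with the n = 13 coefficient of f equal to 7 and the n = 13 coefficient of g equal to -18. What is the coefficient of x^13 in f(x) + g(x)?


Addition of formal power series is termwise.
The coefficient of x^13 in f + g = 7 + -18
= -11

-11


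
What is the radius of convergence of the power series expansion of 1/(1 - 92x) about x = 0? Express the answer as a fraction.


Expanding 1/(1 - 92x) = sum_{k>=0} 92^k x^k, the series converges when |92x| < 1, i.e., |x| < 1/92.
So the radius of convergence is 1/92 = 1/92.

1/92


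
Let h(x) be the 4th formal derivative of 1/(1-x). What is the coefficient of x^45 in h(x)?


Differentiating 4 times: d^4/dx^4 [1/(1-x)] = 4!/(1-x)^5.
The expansion 1/(1-x)^5 = sum_{k>=0} C(k+4, 4) x^k, so the coefficient of x^n in 4!/(1-x)^5 is 4! * C(n+4, 4).
For n = 45: 24 * C(49, 4) = 24 * 211876 = 5085024

5085024


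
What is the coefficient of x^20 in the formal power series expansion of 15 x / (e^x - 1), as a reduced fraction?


The exponential generating function for Bernoulli numbers is
x / (e^x - 1) = sum_{k>=0} B_k x^k / k!.
So the coefficient of x^20 in 15 x / (e^x - 1) is 15 B_20 / 20!.
Computing: B_20 = -174611/330, 20! = 2432902008176640000, giving
15 * -174611/330 / 2432902008176640000 = -174611/53523844179886080000.

-174611/53523844179886080000


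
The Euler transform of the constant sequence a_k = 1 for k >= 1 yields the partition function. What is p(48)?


The Euler transform converts the sequence a_k = 1 into the number of integer partitions.
Using the recurrence or dynamic programming:
p(48) = 147273

147273


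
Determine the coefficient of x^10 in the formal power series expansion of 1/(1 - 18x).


The geometric series identity gives 1/(1 - c x) = sum_{k>=0} c^k x^k, so the coefficient of x^k is c^k.
Here c = 18 and k = 10.
Computing: 18^10 = 3570467226624

3570467226624


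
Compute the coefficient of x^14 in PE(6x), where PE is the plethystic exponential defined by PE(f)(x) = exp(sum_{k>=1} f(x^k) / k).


With f(x) = 6x, the exponent is sum_{k>=1} 6 x^k / k = 6 * (-ln(1 - x)). Exponentiating:
PE(6x) = exp(-6 ln(1 - x)) = 1/(1 - x)^6.
By the negative binomial expansion, [x^n] 1/(1 - x)^6 = C(n + 5, 5).
For n = 14: C(19, 5) = 11628.

11628


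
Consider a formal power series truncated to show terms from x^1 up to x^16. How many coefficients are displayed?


From x^1 to x^16 inclusive, the count is 16 - 1 + 1 = 16.

16


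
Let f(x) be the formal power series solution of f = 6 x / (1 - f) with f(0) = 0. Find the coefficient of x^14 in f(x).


Apply Lagrange inversion: f = 6 x * phi(f) with phi(t) = 1/(1 - t), so
[x^n] f = 6^n * (1/n) [t^(n-1)] phi(t)^n = 6^n * (1/n) [t^(n-1)] (1 - t)^(-n) = 6^n * (1/n) C(2n - 2, n - 1) = 6^n * C_{n-1}.
For n = 14: C_13 = C(26, 13) / 14 = 10400600/14 = 742900.
With the 6^14 = 78364164096 factor, the coefficient is 78364164096 * 742900 = 58216737506918400.

58216737506918400


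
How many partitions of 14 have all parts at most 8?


Using the generating function (1-x)^(-1)(1-x^2)^(-1)...(1-x^8)^(-1),
the coefficient of x^14 counts these restricted partitions.
Result = 116

116


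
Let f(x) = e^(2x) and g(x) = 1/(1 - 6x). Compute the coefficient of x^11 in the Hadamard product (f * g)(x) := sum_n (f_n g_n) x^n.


Expanding: f_k = 2^k/k! (from e^(2x)) and g_k = 6^k (from 1/(1 - 6x)). So the Hadamard coefficient (f * g)_k = 2^k 6^k / k! = (12)^k / k!.
For k = 11: 12^11/11! = 743008370688/39916800 = 35831808/1925.

35831808/1925


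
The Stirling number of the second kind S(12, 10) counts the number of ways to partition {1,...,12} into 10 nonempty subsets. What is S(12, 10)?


Using the explicit formula S(n,k) = (1/k!) sum_{j=0}^{k} (-1)^(k-j) C(k,j) j^n:
S(12, 10) = 1705
Equivalently, S(n,k) is n! times the coefficient of x^n in the EGF (e^x - 1)^k / k!.

1705


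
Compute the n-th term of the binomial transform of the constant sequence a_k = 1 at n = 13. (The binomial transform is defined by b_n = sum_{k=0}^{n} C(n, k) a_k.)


With a_k = 1 for all k, b_n = sum_{k=0}^{n} C(n, k) = 2^n by the binomial theorem.
For n = 13: 2^13 = 8192.

8192


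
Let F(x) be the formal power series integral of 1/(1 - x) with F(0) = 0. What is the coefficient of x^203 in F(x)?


1/(1 - x) = sum_{k>=0} x^k. Integrating termwise and using F(0) = 0 gives
F(x) = sum_{k>=0} x^(k+1) / (k+1) = sum_{m>=1} x^m / m = -ln(1 - x).
So the coefficient of x^203 is 1/203 = 1/203.

1/203


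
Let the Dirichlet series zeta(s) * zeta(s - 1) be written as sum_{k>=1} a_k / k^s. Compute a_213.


Convolution gives a_k = sum_{d | k} d * 1 = sum_{d | k} d = sigma(k), the sum of positive divisors of k.
For k = 213, the divisors are 1, 3, 71, 213, so
sigma(213) = 1 + 3 + 71 + 213 = 288.

288


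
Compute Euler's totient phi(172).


phi(n) counts integers in [1, n] coprime to n. Using the multiplicative formula phi(n) = n * prod_{p | n} (1 - 1/p):
172 = 2^2 * 43, so
phi(172) = 172 * (1 - 1/2) * (1 - 1/43) = 84.

84


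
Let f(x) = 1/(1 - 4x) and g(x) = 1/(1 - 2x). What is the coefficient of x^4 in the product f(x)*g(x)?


The coefficient of x^n in f*g is the Cauchy product: sum_{k=0}^{n} a^k * b^(n-k).
With a=4, b=2, n=4:
sum_{k=0}^{4} 4^k * 2^(4-k)
= 496

496


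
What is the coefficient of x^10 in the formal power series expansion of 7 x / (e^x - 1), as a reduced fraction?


The exponential generating function for Bernoulli numbers is
x / (e^x - 1) = sum_{k>=0} B_k x^k / k!.
So the coefficient of x^10 in 7 x / (e^x - 1) is 7 B_10 / 10!.
Computing: B_10 = 5/66, 10! = 3628800, giving
7 * 5/66 / 3628800 = 1/6842880.

1/6842880


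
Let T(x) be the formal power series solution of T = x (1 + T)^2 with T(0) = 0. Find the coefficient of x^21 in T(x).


Apply the Lagrange inversion formula: if T = x * phi(T) with phi(t) = (1 + t)^2, then [x^n] T = (1/n) [t^(n-1)] phi(t)^n = (1/n) [t^(n-1)] (1 + t)^(2n) = (1/n) C(2n, n-1).
Using the identity C(2n, n-1) = C(2n, n) * n / (n+1), the unscaled factor equals C(2n, n) / (n+1) = C_n, the n-th Catalan number.
For n = 21: C_21 = C(42, 21) / 22 = 538257874440/22 = 24466267020 = 24466267020.

24466267020


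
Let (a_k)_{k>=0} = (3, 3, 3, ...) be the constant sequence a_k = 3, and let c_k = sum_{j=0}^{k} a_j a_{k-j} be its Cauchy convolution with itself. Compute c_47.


Since a_j = 3 for all j >= 0, the convolution sum becomes
c_k = sum_{j=0}^{k} 3 * 3 = 9 * (k + 1).
Equivalently, the generating function of (a_k) is 3/(1 - x) and its square is 9/(1 - x)^2 = sum_{k>=0} 9(k + 1) x^k.
For k = 47: 9 * 48 = 432.

432


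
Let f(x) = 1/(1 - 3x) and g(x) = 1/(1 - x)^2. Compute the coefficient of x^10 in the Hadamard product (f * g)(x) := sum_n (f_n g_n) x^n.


f has coefficients f_k = 3^k. For g = 1/(1 - x)^2 the coefficient is g_k = C(k + 1, 1) = k + 1. The Hadamard coefficient is (f * g)_k = 3^k * (k + 1).
For k = 10: 3^10 * 11 = 59049 * 11 = 649539.

649539


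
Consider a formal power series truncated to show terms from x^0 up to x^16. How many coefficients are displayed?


From x^0 to x^16 inclusive, the count is 16 - 0 + 1 = 17.

17


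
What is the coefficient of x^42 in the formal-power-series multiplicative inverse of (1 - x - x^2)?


Let the inverse be f(x) = sum_{k>=0} a_k x^k. From f(x) * (1 - x - x^2) = 1 and matching coefficients:
 x^0: a_0 = 1.
 x^1: a_1 - a_0 = 0, so a_1 = 1.
 x^k (k >= 2): a_k - a_{k-1} - a_{k-2} = 0, i.e. a_k = a_{k-1} + a_{k-2}.
This is the Fibonacci-type recurrence shifted so that a_0 = a_1 = 1.
Iterating: a_0=1, a_1=1, a_2=2, a_3=3, a_4=5, a_5=8, a_6=13, a_7=21, a_8=34, a_9=55, ...
a_42 = 433494437.

433494437


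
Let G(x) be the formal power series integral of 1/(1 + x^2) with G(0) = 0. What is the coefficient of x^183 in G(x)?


1/(1 + x^2) = sum_{j>=0} (-1)^j x^(2j). Integrating termwise with G(0) = 0:
G(x) = sum_{j>=0} (-1)^j x^(2j+1) / (2j+1) = arctan(x).
Only odd powers are nonzero. For x^183 write 183 = 2*91 + 1, giving
(-1)^91 / 183 = -1/183 = -1/183.

-1/183


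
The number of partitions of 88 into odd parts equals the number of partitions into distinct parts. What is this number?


Computing partitions of 88 into odd parts (1, 3, 5, ...):
Using the generating function prod_{k>=0} 1/(1-x^(2k+1)),
the count is 159046

159046


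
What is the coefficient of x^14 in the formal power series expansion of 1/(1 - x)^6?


The expansion 1/(1 - x)^r = sum_{k>=0} C(k + r - 1, r - 1) x^k follows from the multiset / negative-binomial theorem (or from repeated differentiation of the geometric series).
For r = 6 and k = 14:
C(19, 5) = 121645100408832000 / (120 * 87178291200) = 11628.

11628


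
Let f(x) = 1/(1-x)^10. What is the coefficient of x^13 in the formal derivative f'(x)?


Differentiate: d/dx [ 1/(1-x)^r ] = r / (1-x)^(r+1).
Here r = 10, so f'(x) = 10 / (1-x)^11.
The expansion of 1/(1-x)^(r+1) has coefficient of x^n equal to C(n+r, r).
So the coefficient of x^13 in f'(x) is
10 * C(23, 10) = 10 * 1144066 = 11440660

11440660


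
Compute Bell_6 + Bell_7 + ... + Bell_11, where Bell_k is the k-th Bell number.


Recall Bell_k counts set partitions of a k-set (with Bell_0 = 1 by convention).
Bell_6 through Bell_11: 203, 877, 4140, 21147, 115975, 678570
Sum = 203 + 877 + 4140 + 21147 + 115975 + 678570 = 820912.

820912


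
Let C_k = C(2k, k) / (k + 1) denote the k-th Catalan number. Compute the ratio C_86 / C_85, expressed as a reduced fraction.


Using C_k = (2k)! / (k! (k+1)!), the ratio C_{k+1}/C_k simplifies to
C_{k+1}/C_k = [(2k+2)! / ((k+1)! (k+2)!)] * [k! (k+1)! / (2k)!]
 = (2k+2)(2k+1) / ((k+1)(k+2)) = 2(2k+1) / (k+2).
For k = 85: 2(2*85 + 1) / (85 + 2) = 342/87 = 114/29.

114/29


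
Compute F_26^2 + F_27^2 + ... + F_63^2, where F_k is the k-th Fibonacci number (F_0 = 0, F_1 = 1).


There is a standard identity sum_{k=0}^{N} F_k^2 = F_N * F_{N+1} (proved inductively from the telescoping relation F_k^2 = F_k F_{k+1} - F_{k-1} F_k). Then
sum_{k=26}^{63} F_k^2 = F_63 F_64 - F_25 F_26.
Computing: F_63 = 6557470319842, F_64 = 10610209857723, F_25 = 75025, F_26 = 121393.
Sum = 6557470319842 * 10610209857723 - 75025 * 121393 = 69576136229313573016329941.

69576136229313573016329941


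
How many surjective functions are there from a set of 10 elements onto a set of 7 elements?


By inclusion-exclusion on which target elements are missed, the number of surjections from an n-set onto a k-set is
surj(n, k) = sum_{j=0}^{k} (-1)^j C(k, j) (k - j)^n.
Equivalently surj(n, k) = k! * S(n, k), where S(n, k) is the Stirling number of the second kind.
For n = 10, k = 7:
S(10, 7) = 5880, so
surj = 7! * 5880 = 5040 * 5880 = 29635200.

29635200


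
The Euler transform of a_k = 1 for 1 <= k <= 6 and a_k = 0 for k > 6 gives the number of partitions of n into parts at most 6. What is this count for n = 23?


Partitions of 23 into parts at most 6:
Using generating function (1-x)^(-1)(1-x^2)^(-1)...(1-x^6)^(-1),
the coefficient of x^23 = 454

454


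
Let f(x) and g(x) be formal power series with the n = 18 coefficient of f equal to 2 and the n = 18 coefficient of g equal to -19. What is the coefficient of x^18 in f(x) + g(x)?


Addition of formal power series is termwise.
The coefficient of x^18 in f + g = 2 + -19
= -17

-17


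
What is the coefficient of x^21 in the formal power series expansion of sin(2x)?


The Maclaurin series is sin(t) = sum_{k>=0} (-1)^k t^(2k+1) / (2k+1)!, so substituting t = 2x, only odd powers of x are nonzero, with coefficient of x^(2k+1) equal to (-1)^k 2^(2k+1) / (2k+1)!.
Write 21 = 2*10 + 1, giving the coefficient (-1)^10 * 2^21 / 21! = 2097152/51090942171709440000 = 8/194896477400625.

8/194896477400625


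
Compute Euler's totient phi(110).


phi(n) counts integers in [1, n] coprime to n. Using the multiplicative formula phi(n) = n * prod_{p | n} (1 - 1/p):
110 = 2 * 5 * 11, so
phi(110) = 110 * (1 - 1/2) * (1 - 1/5) * (1 - 1/11) = 40.

40


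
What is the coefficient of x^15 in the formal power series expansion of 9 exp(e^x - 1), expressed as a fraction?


exp(e^x - 1) is the exponential generating function for the Bell numbers Bell_k: exp(e^x - 1) = sum_{k>=0} Bell_k x^k / k!.
So the coefficient of x^15 in 9 exp(e^x - 1) is 9 Bell_15 / 15!.
Computing: Bell_15 = 1382958545 and 15! = 1307674368000, giving
9 * 1382958545/1307674368000 = 276591709/29059430400.

276591709/29059430400


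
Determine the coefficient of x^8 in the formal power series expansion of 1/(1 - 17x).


The geometric series identity gives 1/(1 - c x) = sum_{k>=0} c^k x^k, so the coefficient of x^k is c^k.
Here c = 17 and k = 8.
Computing: 17^8 = 6975757441

6975757441


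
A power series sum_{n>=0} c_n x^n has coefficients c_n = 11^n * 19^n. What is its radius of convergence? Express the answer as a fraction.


By the root test (Cauchy-Hadamard), the radius is R = 1 / limsup_n |c_n|^(1/n).
Here |c_n|^(1/n) = (11^n * 19^n)^(1/n) = 11 * 19 = 209 for all n.
So R = 1/209 = 1/209.

1/209


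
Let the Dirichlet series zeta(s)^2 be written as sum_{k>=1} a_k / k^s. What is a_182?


The Dirichlet convolution of the constant function 1 with itself gives (1 * 1)(k) = sum_{d | k} 1 = d(k), the number of positive divisors of k.
Since zeta(s) = sum_{k>=1} 1/k^s, we have zeta(s)^2 = sum_{k>=1} d(k)/k^s, so a_k = d(k).
For k = 182: the divisors are 1, 2, 7, 13, 14, 26, 91, 182.
Count = 8.

8


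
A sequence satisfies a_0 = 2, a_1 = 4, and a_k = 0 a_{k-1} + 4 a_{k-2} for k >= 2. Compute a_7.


The characteristic equation is t^2 - 0 t - 4 = 0, with roots r_1 = 2 and r_2 = -2 (so c_1 = r_1 + r_2, c_2 = -r_1 r_2 as required).
One can use the closed form a_n = A r_1^n + B r_2^n, but direct iteration is more reliable:
a_0 = 2, a_1 = 4, a_2 = 8, a_3 = 16, a_4 = 32, a_5 = 64, a_6 = 128, a_7 = 256.
So a_7 = 256.

256


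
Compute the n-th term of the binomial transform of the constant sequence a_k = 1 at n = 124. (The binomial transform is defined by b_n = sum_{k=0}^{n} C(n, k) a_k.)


With a_k = 1 for all k, b_n = sum_{k=0}^{n} C(n, k) = 2^n by the binomial theorem.
For n = 124: 2^124 = 21267647932558653966460912964485513216.

21267647932558653966460912964485513216


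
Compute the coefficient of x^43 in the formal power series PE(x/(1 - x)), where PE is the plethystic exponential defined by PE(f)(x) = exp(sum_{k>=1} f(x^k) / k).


For f(x) = x/(1 - x) we have
sum_{k>=1} f(x^k) / k = sum_{k>=1} (1/k) * x^k / (1 - x^k) = sum_{k, m >= 1} x^(k m) / k,
which after exponentiating simplifies to
PE(x/(1 - x)) = prod_{k>=1} 1 / (1 - x^k).
This is the generating function for the partition function p(n), so the coefficient of x^43 is p(43).
Computing p(43) by dynamic programming over parts 1, 2, ..., 43: p(43) = 63261.

63261


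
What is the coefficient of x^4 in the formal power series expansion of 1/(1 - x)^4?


The expansion 1/(1 - x)^r = sum_{k>=0} C(k + r - 1, r - 1) x^k follows from the multiset / negative-binomial theorem (or from repeated differentiation of the geometric series).
For r = 4 and k = 4:
C(7, 3) = 5040 / (6 * 24) = 35.

35


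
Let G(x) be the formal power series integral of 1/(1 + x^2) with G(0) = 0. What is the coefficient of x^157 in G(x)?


1/(1 + x^2) = sum_{j>=0} (-1)^j x^(2j). Integrating termwise with G(0) = 0:
G(x) = sum_{j>=0} (-1)^j x^(2j+1) / (2j+1) = arctan(x).
Only odd powers are nonzero. For x^157 write 157 = 2*78 + 1, giving
(-1)^78 / 157 = 1/157 = 1/157.

1/157


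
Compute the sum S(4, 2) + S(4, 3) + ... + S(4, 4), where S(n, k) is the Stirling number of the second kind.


By definition, S(n, k) counts partitions of an n-set into exactly k nonempty blocks.
Computing row n = 4 for k = 2..4:
S(4, k): 7, 6, 1
Sum = 14.

14


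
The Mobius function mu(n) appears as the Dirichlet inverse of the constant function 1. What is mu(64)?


64 has a squared prime factor, so mu(64) = 0.
Factorization reveals a repeated prime.

0


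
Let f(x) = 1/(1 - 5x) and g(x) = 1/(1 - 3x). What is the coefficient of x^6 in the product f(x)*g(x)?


The coefficient of x^n in f*g is the Cauchy product: sum_{k=0}^{n} a^k * b^(n-k).
With a=5, b=3, n=6:
sum_{k=0}^{6} 5^k * 3^(6-k)
= 37969

37969


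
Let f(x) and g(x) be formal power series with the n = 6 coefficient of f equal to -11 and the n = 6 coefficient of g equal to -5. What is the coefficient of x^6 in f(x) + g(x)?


Addition of formal power series is termwise.
The coefficient of x^6 in f + g = -11 + -5
= -16

-16


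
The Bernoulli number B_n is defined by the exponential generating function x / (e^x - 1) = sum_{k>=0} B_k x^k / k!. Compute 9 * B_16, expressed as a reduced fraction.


Bernoulli numbers can also be computed recursively via B_0 = 1 and sum_{j=0}^{m} C(m+1, j) B_j = 0 for m >= 1. Odd-index Bernoulli numbers vanish for k >= 3.
Computing B_16 = -3617/510, so 9 * B_16 = 9 * -3617/510 = -10851/170.

-10851/170


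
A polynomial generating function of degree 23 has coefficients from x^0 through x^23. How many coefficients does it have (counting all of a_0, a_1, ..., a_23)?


A polynomial of degree 23 takes the form a_0 + a_1 x + ... + a_23 x^23.
The number of coefficients is 23 + 1 = 24.

24


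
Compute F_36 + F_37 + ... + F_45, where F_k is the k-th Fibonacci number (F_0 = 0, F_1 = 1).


Use the identity sum_{k=0}^{N} F_k = F_{N+2} - 1 (which follows from F_{k+2} - F_{k+1} = F_k). Then
sum_{k=36}^{45} F_k = (F_{47} - 1) - (F_{37} - 1) = F_{47} - F_{37}.
Computing: F_{47} = 2971215073, F_{37} = 24157817, so
Sum = 2971215073 - 24157817 = 2947057256.

2947057256


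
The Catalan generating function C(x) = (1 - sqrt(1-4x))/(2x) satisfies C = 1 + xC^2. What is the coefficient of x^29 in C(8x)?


Substituting x -> 8x scales the n-th coefficient by 8^n, so [x^29] C(8x) = 8^29 * C_29.
C_29 = C(2*29, 29)/(30) = 30067266499541040/30 = 1002242216651368.
So 8^29 * 1002242216651368 = 154742504910672534362390528 * 1002242216651368 = 155089471131857638828353377202691641442304.

155089471131857638828353377202691641442304


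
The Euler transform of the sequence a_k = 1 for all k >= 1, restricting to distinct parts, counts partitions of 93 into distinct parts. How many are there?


Partitions of 93 into distinct parts can be computed via generating function.
Product (1+x)(1+x^2)(1+x^3)...
The coefficient of x^93 = 245920

245920


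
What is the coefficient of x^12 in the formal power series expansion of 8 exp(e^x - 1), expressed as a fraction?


exp(e^x - 1) is the exponential generating function for the Bell numbers Bell_k: exp(e^x - 1) = sum_{k>=0} Bell_k x^k / k!.
So the coefficient of x^12 in 8 exp(e^x - 1) is 8 Bell_12 / 12!.
Computing: Bell_12 = 4213597 and 12! = 479001600, giving
8 * 4213597/479001600 = 4213597/59875200.

4213597/59875200


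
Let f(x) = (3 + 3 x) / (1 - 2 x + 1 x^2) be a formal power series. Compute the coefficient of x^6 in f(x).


Write f(x) = sum_{k>=0} a_k x^k. Multiplying both sides by 1 - 2 x + 1 x^2 gives
(1 - 2 x + 1 x^2) sum_{k>=0} a_k x^k = 3 + 3 x.
Matching coefficients:
 x^0: a_0 = 3
 x^1: a_1 - 2 a_0 = 3  =>  a_1 = 2*3 + 3 = 9
 x^k (k >= 2): a_k = 2 a_{k-1} - 1 a_{k-2}.
Iterating: a_2 = 15, a_3 = 21, a_4 = 27, a_5 = 33, a_6 = 39.
So the coefficient of x^6 is 39.

39


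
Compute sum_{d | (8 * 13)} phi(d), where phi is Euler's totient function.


First, 8 * 13 = 104. One classical identity is sum_{d | n} phi(d) = n (each k in [1, n] has a unique gcd with n, and among the k's with gcd(k, n) = n/d there are phi(d) of them). So the sum equals 104. We also verify directly:
Divisors of 104: 1, 2, 4, 8, 13, 26, 52, 104.
phi values: 1, 1, 2, 4, 12, 12, 24, 48.
Sum = 104.

104


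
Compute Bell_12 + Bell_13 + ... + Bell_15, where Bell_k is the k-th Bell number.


Recall Bell_k counts set partitions of a k-set (with Bell_0 = 1 by convention).
Bell_12 through Bell_15: 4213597, 27644437, 190899322, 1382958545
Sum = 4213597 + 27644437 + 190899322 + 1382958545 = 1605715901.

1605715901


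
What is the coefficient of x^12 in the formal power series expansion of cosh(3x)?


The Maclaurin series is cosh(t) = sum_{m>=0} t^(2m) / (2m)!, so substituting t = 3x, only even powers of x are nonzero, with coefficient of x^(2m) equal to 3^(2m) / (2m)!.
For x^12 the coefficient is 3^12/12! = 531441/479001600 = 2187/1971200.

2187/1971200


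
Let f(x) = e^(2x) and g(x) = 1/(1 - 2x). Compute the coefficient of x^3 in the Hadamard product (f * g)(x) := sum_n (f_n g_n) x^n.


Expanding: f_k = 2^k/k! (from e^(2x)) and g_k = 2^k (from 1/(1 - 2x)). So the Hadamard coefficient (f * g)_k = 2^k 2^k / k! = (4)^k / k!.
For k = 3: 4^3/3! = 64/6 = 32/3.

32/3


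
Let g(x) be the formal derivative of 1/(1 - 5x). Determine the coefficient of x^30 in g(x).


Differentiate termwise: d/dx sum_{k>=0} 5^k x^k = sum_{k>=1} k 5^k x^(k-1) = sum_{j>=0} (j+1) 5^(j+1) x^j.
Equivalently, d/dx [1/(1 - 5x)] = 5/(1 - 5x)^2.
For j = 30: 31 * 5^31 = 31 * 4656612873077392578125 = 144354999065399169921875.

144354999065399169921875


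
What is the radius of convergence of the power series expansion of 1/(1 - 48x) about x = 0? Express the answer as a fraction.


Expanding 1/(1 - 48x) = sum_{k>=0} 48^k x^k, the series converges when |48x| < 1, i.e., |x| < 1/48.
So the radius of convergence is 1/48 = 1/48.

1/48


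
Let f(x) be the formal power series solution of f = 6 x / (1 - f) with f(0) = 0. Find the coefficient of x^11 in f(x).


Apply Lagrange inversion: f = 6 x * phi(f) with phi(t) = 1/(1 - t), so
[x^n] f = 6^n * (1/n) [t^(n-1)] phi(t)^n = 6^n * (1/n) [t^(n-1)] (1 - t)^(-n) = 6^n * (1/n) C(2n - 2, n - 1) = 6^n * C_{n-1}.
For n = 11: C_10 = C(20, 10) / 11 = 184756/11 = 16796.
With the 6^11 = 362797056 factor, the coefficient is 362797056 * 16796 = 6093539352576.

6093539352576


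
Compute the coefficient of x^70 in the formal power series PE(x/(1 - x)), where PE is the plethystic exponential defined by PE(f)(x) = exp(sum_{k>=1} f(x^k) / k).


For f(x) = x/(1 - x) we have
sum_{k>=1} f(x^k) / k = sum_{k>=1} (1/k) * x^k / (1 - x^k) = sum_{k, m >= 1} x^(k m) / k,
which after exponentiating simplifies to
PE(x/(1 - x)) = prod_{k>=1} 1 / (1 - x^k).
This is the generating function for the partition function p(n), so the coefficient of x^70 is p(70).
Computing p(70) by dynamic programming over parts 1, 2, ..., 70: p(70) = 4087968.

4087968


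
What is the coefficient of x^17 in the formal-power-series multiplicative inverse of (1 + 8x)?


The inverse is 1/(1 + 8x). Apply the geometric identity 1/(1 - y) = sum_{k>=0} y^k with y = -8x:
1/(1 + 8x) = sum_{k>=0} (-8)^k x^k.
So the coefficient of x^17 is (-8)^17 = -2251799813685248.

-2251799813685248


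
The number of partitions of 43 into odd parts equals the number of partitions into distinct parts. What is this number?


Computing partitions of 43 into odd parts (1, 3, 5, ...):
Using the generating function prod_{k>=0} 1/(1-x^(2k+1)),
the count is 1610

1610


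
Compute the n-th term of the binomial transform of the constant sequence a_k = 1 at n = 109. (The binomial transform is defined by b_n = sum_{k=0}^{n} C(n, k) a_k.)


With a_k = 1 for all k, b_n = sum_{k=0}^{n} C(n, k) = 2^n by the binomial theorem.
For n = 109: 2^109 = 649037107316853453566312041152512.

649037107316853453566312041152512


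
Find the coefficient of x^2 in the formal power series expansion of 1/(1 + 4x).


Write 1/(1 + c x) = 1/(1 - (-c) x) and apply the geometric-series identity
1/(1 - y) = sum_{k>=0} y^k to get 1/(1 + c x) = sum_{k>=0} (-c)^k x^k.
So the coefficient of x^k is (-c)^k = (-1)^k * c^k.
Here c = 4 and k = 2:
(-4)^2 = 1 * 16 = 16

16


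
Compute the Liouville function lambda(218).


The Liouville function is lambda(k) = (-1)^Omega(k), where Omega(k) counts the prime factors of k with multiplicity.
Factoring: 218 = 2 * 109, so Omega(218) = 2.
lambda(218) = (-1)^2 = 1.

1


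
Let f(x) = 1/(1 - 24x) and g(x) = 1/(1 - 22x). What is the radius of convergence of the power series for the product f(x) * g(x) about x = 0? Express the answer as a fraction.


The radius of 1/(1 - 24x) is 1/24 (nearest singularity at x = 1/24), and the radius of 1/(1 - 22x) is 1/22.
The product f(x)*g(x) = 1/((1 - 24x)(1 - 22x)) has singularities at both 1/24 and 1/22, so its radius of convergence is the distance to the nearest one:
min(1/24, 1/22) = 1/24.

1/24


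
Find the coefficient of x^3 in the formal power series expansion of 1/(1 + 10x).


Write 1/(1 + c x) = 1/(1 - (-c) x) and apply the geometric-series identity
1/(1 - y) = sum_{k>=0} y^k to get 1/(1 + c x) = sum_{k>=0} (-c)^k x^k.
So the coefficient of x^k is (-c)^k = (-1)^k * c^k.
Here c = 10 and k = 3:
(-10)^3 = -1 * 1000 = -1000

-1000


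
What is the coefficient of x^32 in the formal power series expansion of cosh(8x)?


The Maclaurin series is cosh(t) = sum_{m>=0} t^(2m) / (2m)!, so substituting t = 8x, only even powers of x are nonzero, with coefficient of x^(2m) equal to 8^(2m) / (2m)!.
For x^32 the coefficient is 8^32/32! = 79228162514264337593543950336/263130836933693530167218012160000000 = 36893488147419103232/122529844256906551386796875.

36893488147419103232/122529844256906551386796875


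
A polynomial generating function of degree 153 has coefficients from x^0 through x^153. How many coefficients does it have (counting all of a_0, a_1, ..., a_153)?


A polynomial of degree 153 takes the form a_0 + a_1 x + ... + a_153 x^153.
The number of coefficients is 153 + 1 = 154.

154


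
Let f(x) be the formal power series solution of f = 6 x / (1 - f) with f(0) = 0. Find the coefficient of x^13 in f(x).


Apply Lagrange inversion: f = 6 x * phi(f) with phi(t) = 1/(1 - t), so
[x^n] f = 6^n * (1/n) [t^(n-1)] phi(t)^n = 6^n * (1/n) [t^(n-1)] (1 - t)^(-n) = 6^n * (1/n) C(2n - 2, n - 1) = 6^n * C_{n-1}.
For n = 13: C_12 = C(24, 12) / 13 = 2704156/13 = 208012.
With the 6^13 = 13060694016 factor, the coefficient is 13060694016 * 208012 = 2716781083656192.

2716781083656192


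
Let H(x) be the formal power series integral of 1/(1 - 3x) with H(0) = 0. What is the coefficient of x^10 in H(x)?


1/(1 - 3x) = sum_{k>=0} 3^k x^k. Integrating termwise with H(0) = 0:
H(x) = sum_{k>=0} 3^k x^(k+1) / (k+1) = sum_{m>=1} 3^(m-1) x^m / m.
For m = 10: 3^9/10 = 19683/10 = 19683/10.

19683/10


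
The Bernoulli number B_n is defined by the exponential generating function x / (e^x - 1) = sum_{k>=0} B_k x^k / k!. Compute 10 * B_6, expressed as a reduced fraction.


Bernoulli numbers can also be computed recursively via B_0 = 1 and sum_{j=0}^{m} C(m+1, j) B_j = 0 for m >= 1. Odd-index Bernoulli numbers vanish for k >= 3.
Computing B_6 = 1/42, so 10 * B_6 = 10 * 1/42 = 5/21.

5/21


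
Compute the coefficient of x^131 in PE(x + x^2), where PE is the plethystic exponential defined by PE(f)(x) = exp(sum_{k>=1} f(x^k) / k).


With f(x) = x + x^2, the exponent is sum_{k>=1} (x^k + x^(2k)) / k = -ln(1 - x) - ln(1 - x^2). Exponentiating:
PE(x + x^2) = 1 / ((1 - x)(1 - x^2)).
This is the generating function for partitions of n into parts of size 1 or 2. The number of 2's can be any j in 0..65, and the rest are 1's, so
[x^131] = floor(131/2) + 1 = 66.

66


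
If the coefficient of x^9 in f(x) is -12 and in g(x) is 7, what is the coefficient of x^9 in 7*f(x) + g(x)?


Scalar multiplication scales coefficients: 7 * -12 = -84.
Then add the g coefficient: -84 + 7
= -77

-77


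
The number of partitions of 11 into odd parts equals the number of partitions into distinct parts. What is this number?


Computing partitions of 11 into odd parts (1, 3, 5, ...):
Using the generating function prod_{k>=0} 1/(1-x^(2k+1)),
the count is 12

12


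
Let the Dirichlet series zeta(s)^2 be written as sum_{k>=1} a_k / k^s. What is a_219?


The Dirichlet convolution of the constant function 1 with itself gives (1 * 1)(k) = sum_{d | k} 1 = d(k), the number of positive divisors of k.
Since zeta(s) = sum_{k>=1} 1/k^s, we have zeta(s)^2 = sum_{k>=1} d(k)/k^s, so a_k = d(k).
For k = 219: the divisors are 1, 3, 73, 219.
Count = 4.

4


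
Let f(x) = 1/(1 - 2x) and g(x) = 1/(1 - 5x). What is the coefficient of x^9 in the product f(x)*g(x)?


The coefficient of x^n in f*g is the Cauchy product: sum_{k=0}^{n} a^k * b^(n-k).
With a=2, b=5, n=9:
sum_{k=0}^{9} 2^k * 5^(9-k)
= 3254867

3254867


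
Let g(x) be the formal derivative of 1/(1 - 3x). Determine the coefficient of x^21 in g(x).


Differentiate termwise: d/dx sum_{k>=0} 3^k x^k = sum_{k>=1} k 3^k x^(k-1) = sum_{j>=0} (j+1) 3^(j+1) x^j.
Equivalently, d/dx [1/(1 - 3x)] = 3/(1 - 3x)^2.
For j = 21: 22 * 3^22 = 22 * 31381059609 = 690383311398.

690383311398


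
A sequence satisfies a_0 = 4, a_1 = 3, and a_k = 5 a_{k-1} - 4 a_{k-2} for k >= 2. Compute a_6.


The characteristic equation is t^2 - 5 t + 4 = 0, with roots r_1 = 4 and r_2 = 1 (so c_1 = r_1 + r_2, c_2 = -r_1 r_2 as required).
One can use the closed form a_n = A r_1^n + B r_2^n, but direct iteration is more reliable:
a_0 = 4, a_1 = 3, a_2 = -1, a_3 = -17, a_4 = -81, a_5 = -337, a_6 = -1361.
So a_6 = -1361.

-1361


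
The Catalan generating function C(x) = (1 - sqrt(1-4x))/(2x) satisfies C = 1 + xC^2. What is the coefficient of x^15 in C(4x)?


Substituting x -> 4x scales the n-th coefficient by 4^n, so [x^15] C(4x) = 4^15 * C_15.
C_15 = C(2*15, 15)/(16) = 155117520/16 = 9694845.
So 4^15 * 9694845 = 1073741824 * 9694845 = 10409760553697280.

10409760553697280


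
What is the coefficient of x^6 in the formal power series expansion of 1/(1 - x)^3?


The expansion 1/(1 - x)^r = sum_{k>=0} C(k + r - 1, r - 1) x^k follows from the multiset / negative-binomial theorem (or from repeated differentiation of the geometric series).
For r = 3 and k = 6:
C(8, 2) = 40320 / (2 * 720) = 28.

28


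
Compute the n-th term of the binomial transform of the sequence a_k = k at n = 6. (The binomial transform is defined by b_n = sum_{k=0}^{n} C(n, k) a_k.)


With a_k = k, b_n = sum_{k=0}^{n} C(n, k) k. Using k * C(n, k) = n * C(n-1, k-1) gives b_n = n * sum_{k>=1} C(n-1, k-1) = n * 2^(n-1).
For n = 6: 6 * 2^5 = 6 * 32 = 192.

192


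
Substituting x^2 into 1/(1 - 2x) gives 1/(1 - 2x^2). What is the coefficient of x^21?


Since 1/(1 - 2x^2) only has even powers of x,
the coefficient of x^21 (odd) is 0.

0


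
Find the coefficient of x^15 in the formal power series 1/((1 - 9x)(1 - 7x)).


By partial fractions or Cauchy convolution:
The coefficient equals sum_{k=0}^{15} 9^k * 7^(15-k).
= 909893629141120

909893629141120


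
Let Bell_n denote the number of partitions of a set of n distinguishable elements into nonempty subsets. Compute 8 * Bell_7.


Bell_7 can be computed from the Bell triangle or from Dobinski's identity Bell_n = (1/e) * sum_{k>=0} k^n / k!.
Computing Bell_7 = 877.
Then 8 * 877 = 7016.

7016


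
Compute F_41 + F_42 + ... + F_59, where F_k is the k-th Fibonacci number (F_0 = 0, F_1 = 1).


Use the identity sum_{k=0}^{N} F_k = F_{N+2} - 1 (which follows from F_{k+2} - F_{k+1} = F_k). Then
sum_{k=41}^{59} F_k = (F_{61} - 1) - (F_{42} - 1) = F_{61} - F_{42}.
Computing: F_{61} = 2504730781961, F_{42} = 267914296, so
Sum = 2504730781961 - 267914296 = 2504462867665.

2504462867665


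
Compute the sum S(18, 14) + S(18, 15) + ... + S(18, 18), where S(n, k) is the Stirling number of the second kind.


By definition, S(n, k) counts partitions of an n-set into exactly k nonempty blocks.
Computing row n = 18 for k = 14..18:
S(18, k): 8408778, 367200, 9996, 153, 1
Sum = 8786128.

8786128
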